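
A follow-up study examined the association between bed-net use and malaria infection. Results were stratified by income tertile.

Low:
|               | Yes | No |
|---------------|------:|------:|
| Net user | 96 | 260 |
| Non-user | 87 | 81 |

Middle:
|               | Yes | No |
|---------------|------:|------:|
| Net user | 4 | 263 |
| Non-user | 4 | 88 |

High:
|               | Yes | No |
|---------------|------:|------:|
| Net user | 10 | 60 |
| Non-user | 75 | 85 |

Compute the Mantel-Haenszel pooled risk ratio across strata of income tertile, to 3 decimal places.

RR_MH = Σ(aᵢ·n₀ᵢ/nᵢ) / Σ(cᵢ·n₁ᵢ/nᵢ), with n₁ᵢ = aᵢ+bᵢ (exposed), n₀ᵢ = cᵢ+dᵢ (unexposed), nᵢ = n₁ᵢ+n₀ᵢ.
Stratum 1 (Low): n₁ = 356, n₀ = 168, n = 524; a·n₀/n = 96·168/524 = 30.7786; c·n₁/n = 87·356/524 = 59.1069
Stratum 2 (Middle): n₁ = 267, n₀ = 92, n = 359; a·n₀/n = 4·92/359 = 1.0251; c·n₁/n = 4·267/359 = 2.9749
Stratum 3 (High): n₁ = 70, n₀ = 160, n = 230; a·n₀/n = 10·160/230 = 6.9565; c·n₁/n = 75·70/230 = 22.8261
RR_MH = (30.7786 + 1.0251 + 6.9565) / (59.1069 + 2.9749 + 22.8261) = 38.7602 / 84.9079 = 0.45650

0.456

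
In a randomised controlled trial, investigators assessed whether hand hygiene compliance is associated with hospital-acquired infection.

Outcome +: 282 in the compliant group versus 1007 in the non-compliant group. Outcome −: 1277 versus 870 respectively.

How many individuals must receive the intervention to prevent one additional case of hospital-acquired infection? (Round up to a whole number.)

Risk in treated group = 282/1559 = 0.18089; risk in control = 1007/1877 = 0.53649.
Absolute risk reduction = 0.53649 − 0.18089 = 0.35561
NNT = 1 / ARR = 1 / 0.35561 = 2.812 → round up → 3

3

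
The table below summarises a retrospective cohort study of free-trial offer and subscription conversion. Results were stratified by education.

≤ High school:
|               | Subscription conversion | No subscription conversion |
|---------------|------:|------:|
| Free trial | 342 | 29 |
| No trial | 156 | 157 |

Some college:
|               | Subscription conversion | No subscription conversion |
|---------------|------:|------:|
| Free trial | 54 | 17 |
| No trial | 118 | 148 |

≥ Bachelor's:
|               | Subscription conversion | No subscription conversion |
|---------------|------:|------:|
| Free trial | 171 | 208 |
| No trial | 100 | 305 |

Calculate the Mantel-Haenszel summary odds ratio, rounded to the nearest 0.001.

OR_MH = Σ(aᵢdᵢ/nᵢ) / Σ(bᵢcᵢ/nᵢ), where nᵢ is the stratum total.
Stratum 1 (≤ High school): n = 684; a·d/n = 342·157/684 = 78.5000; b·c/n = 29·156/684 = 6.6140
Stratum 2 (Some college): n = 337; a·d/n = 54·148/337 = 23.7151; b·c/n = 17·118/337 = 5.9525
Stratum 3 (≥ Bachelor's): n = 784; a·d/n = 171·305/784 = 66.5242; b·c/n = 208·100/784 = 26.5306
OR_MH = (78.5000 + 23.7151 + 66.5242) / (6.6140 + 5.9525 + 26.5306) = 168.7394 / 39.0972 = 4.31590

4.316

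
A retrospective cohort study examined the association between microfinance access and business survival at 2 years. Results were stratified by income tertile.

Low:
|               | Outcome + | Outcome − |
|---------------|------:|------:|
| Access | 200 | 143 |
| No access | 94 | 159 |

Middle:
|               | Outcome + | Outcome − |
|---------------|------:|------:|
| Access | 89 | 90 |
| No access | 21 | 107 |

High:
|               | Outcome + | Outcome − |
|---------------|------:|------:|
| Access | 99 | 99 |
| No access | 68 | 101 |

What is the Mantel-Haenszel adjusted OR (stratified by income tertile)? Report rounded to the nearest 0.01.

OR_MH = Σ(aᵢdᵢ/nᵢ) / Σ(bᵢcᵢ/nᵢ), where nᵢ is the stratum total.
Stratum 1 (Low): n = 596; a·d/n = 200·159/596 = 53.3557; b·c/n = 143·94/596 = 22.5537
Stratum 2 (Middle): n = 307; a·d/n = 89·107/307 = 31.0195; b·c/n = 90·21/307 = 6.1564
Stratum 3 (High): n = 367; a·d/n = 99·101/367 = 27.2452; b·c/n = 99·68/367 = 18.3433
OR_MH = (53.3557 + 31.0195 + 27.2452) / (22.5537 + 6.1564 + 18.3433) = 111.6205 / 47.0534 = 2.37221

2.37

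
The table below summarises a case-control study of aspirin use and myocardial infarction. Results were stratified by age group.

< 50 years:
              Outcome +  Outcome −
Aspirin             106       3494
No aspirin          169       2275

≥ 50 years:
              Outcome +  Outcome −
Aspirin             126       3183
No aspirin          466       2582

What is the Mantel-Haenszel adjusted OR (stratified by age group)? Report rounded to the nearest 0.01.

0.28

OR_MH = Σ(aᵢdᵢ/nᵢ) / Σ(bᵢcᵢ/nᵢ), where nᵢ is the stratum total.
Stratum 1 (< 50 years): n = 6044; a·d/n = 106·2275/6044 = 39.8991; b·c/n = 3494·169/6044 = 97.6979
Stratum 2 (≥ 50 years): n = 6357; a·d/n = 126·2582/6357 = 51.1770; b·c/n = 3183·466/6357 = 233.3299
OR_MH = (39.8991 + 51.1770) / (97.6979 + 233.3299) = 91.0760 / 331.0278 = 0.27513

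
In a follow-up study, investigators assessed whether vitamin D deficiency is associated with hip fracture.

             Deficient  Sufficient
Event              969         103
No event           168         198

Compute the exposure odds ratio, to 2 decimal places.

11.09

Reading the table with exposure as columns: a = 969 (Deficient, case), b = 168 (Deficient, non-case), c = 103 (Sufficient, case), d = 198.
OR = (a·d)/(b·c) = (969 × 198) / (168 × 103) = 191862 / 17304 = 11.08773
The odds of hip fracture are about 11.09 times as high in the deficient group.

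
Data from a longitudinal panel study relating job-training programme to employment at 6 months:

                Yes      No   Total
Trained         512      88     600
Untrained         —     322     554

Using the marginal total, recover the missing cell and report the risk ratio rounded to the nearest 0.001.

The missing cell is in the unexposed row: 554 − 322 = 232.
So a = 512, b = 88, c = 232, d = 322.
RR = [a/(a+b)] / [c/(c+d)] = (512/600) / (232/554) = 0.85333/0.41877 = 2.03770

2.038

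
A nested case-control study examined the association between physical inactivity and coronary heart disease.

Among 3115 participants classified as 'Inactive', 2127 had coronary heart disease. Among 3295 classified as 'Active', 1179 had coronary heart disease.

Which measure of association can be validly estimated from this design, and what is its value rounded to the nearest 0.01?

3.86

From the description: a = 2127, b = 988, c = 1179, d = 2116.
This is a nested case-control study: participants were sampled on outcome status, so risks in the source population cannot be estimated directly — relative risk is not valid here. The odds ratio is the appropriate measure.
OR = (a·d)/(b·c) = (2127 × 2116) / (988 × 1179) = 4500732 / 1164852 = 3.86378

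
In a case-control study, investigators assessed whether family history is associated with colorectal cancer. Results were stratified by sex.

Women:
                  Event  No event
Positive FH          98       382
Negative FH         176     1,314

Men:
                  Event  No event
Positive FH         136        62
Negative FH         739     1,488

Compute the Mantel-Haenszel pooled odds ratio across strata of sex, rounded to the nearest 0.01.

OR_MH = Σ(aᵢdᵢ/nᵢ) / Σ(bᵢcᵢ/nᵢ), where nᵢ is the stratum total.
Stratum 1 (Women): n = 1970; a·d/n = 98·1314/1970 = 65.3665; b·c/n = 382·176/1970 = 34.1279
Stratum 2 (Men): n = 2425; a·d/n = 136·1488/2425 = 83.4507; b·c/n = 62·739/2425 = 18.8940
OR_MH = (65.3665 + 83.4507) / (34.1279 + 18.8940) = 148.8172 / 53.0219 = 2.80671

2.81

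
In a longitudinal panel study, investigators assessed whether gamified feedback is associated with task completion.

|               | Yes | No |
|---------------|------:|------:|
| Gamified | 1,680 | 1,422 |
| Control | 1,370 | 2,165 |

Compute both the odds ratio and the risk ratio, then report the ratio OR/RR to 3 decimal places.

Cells: a = 1680, b = 1422, c = 1370, d = 2165.
OR = (1680·2165)/(1422·1370) = 3637200/1948140 = 1.86701
Risk in exposed = 1680/3102 = 0.54159; risk in unexposed = 1370/3535 = 0.38755; RR = 1.39745
OR/RR = 1.86701 / 1.39745 = 1.33601
The outcome is not rare, so the OR lies further from 1 than the RR.

1.336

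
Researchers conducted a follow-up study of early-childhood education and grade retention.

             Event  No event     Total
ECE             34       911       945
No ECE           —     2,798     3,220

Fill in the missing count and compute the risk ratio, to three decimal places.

0.275

The missing cell is in the unexposed row: 3220 − 2798 = 422.
So a = 34, b = 911, c = 422, d = 2798.
RR = [a/(a+b)] / [c/(c+d)] = (34/945) / (422/3220) = 0.03598/0.13106 = 0.27453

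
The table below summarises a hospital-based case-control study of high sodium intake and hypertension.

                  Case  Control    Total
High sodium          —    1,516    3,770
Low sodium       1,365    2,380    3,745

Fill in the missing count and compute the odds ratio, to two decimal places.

The missing cell is in the exposed row: 3770 − 1516 = 2254.
So a = 2254, b = 1516, c = 1365, d = 2380.
OR = (a·d)/(b·c) = (2254 × 2380) / (1516 × 1365) = 5364520 / 2069340 = 2.59238

2.59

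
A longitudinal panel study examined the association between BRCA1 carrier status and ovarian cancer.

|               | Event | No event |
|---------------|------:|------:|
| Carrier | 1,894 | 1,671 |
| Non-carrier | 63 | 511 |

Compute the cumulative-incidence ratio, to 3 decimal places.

4.841

Cells: a = 1894, b = 1671, c = 63, d = 511.
Risk in exposed = 1894/3565 = 0.53128; risk in unexposed = 63/574 = 0.10976.
RR = 0.53128 / 0.10976 = 4.84052
The risk among the exposed is 4.84 times that among the unexposed.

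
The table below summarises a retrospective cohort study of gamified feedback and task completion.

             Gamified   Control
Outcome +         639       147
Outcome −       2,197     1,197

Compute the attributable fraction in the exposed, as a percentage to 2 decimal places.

Reading the table with exposure as columns: a = 639 (Gamified, case), b = 2197 (Gamified, non-case), c = 147 (Control, case), d = 1197.
Risk in exposed = 639/2836 = 0.22532; risk in unexposed = 147/1344 = 0.10938.
RR = 0.22532/0.10938 = 2.06004
AR% = (RR − 1)/RR × 100 = (2.06004 − 1)/2.06004 × 100 = 51.4574%

51.46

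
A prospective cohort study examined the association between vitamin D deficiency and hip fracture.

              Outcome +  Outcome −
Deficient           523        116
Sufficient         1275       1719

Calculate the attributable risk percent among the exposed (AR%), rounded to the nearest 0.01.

47.97

Cells: a = 523, b = 116, c = 1275, d = 1719.
Risk in exposed = 523/639 = 0.81847; risk in unexposed = 1275/2994 = 0.42585.
RR = 0.81847/0.42585 = 1.92195
AR% = (RR − 1)/RR × 100 = (1.92195 − 1)/1.92195 × 100 = 47.9696%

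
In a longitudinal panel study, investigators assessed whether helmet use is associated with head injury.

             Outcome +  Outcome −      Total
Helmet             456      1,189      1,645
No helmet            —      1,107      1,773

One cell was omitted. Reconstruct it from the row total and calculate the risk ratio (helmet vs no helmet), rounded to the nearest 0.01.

The missing cell is in the unexposed row: 1773 − 1107 = 666.
So a = 456, b = 1189, c = 666, d = 1107.
RR = [a/(a+b)] / [c/(c+d)] = (456/1645) / (666/1773) = 0.27720/0.37563 = 0.73796

0.74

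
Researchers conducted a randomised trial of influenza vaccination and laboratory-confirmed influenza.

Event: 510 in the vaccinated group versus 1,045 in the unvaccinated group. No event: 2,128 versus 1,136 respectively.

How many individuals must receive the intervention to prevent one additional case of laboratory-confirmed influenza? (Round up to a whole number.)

4

Risk in treated group = 510/2638 = 0.19333; risk in control = 1045/2181 = 0.47914.
Absolute risk reduction = 0.47914 − 0.19333 = 0.28581
NNT = 1 / ARR = 1 / 0.28581 = 3.499 → round up → 4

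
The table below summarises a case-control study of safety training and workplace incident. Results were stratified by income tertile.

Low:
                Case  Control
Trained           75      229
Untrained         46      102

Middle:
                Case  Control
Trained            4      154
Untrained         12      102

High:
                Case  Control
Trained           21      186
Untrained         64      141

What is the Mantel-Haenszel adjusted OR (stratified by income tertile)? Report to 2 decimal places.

0.43

OR_MH = Σ(aᵢdᵢ/nᵢ) / Σ(bᵢcᵢ/nᵢ), where nᵢ is the stratum total.
Stratum 1 (Low): n = 452; a·d/n = 75·102/452 = 16.9248; b·c/n = 229·46/452 = 23.3053
Stratum 2 (Middle): n = 272; a·d/n = 4·102/272 = 1.5000; b·c/n = 154·12/272 = 6.7941
Stratum 3 (High): n = 412; a·d/n = 21·141/412 = 7.1869; b·c/n = 186·64/412 = 28.8932
OR_MH = (16.9248 + 1.5000 + 7.1869) / (23.3053 + 6.7941 + 28.8932) = 25.6117 / 58.9926 = 0.43415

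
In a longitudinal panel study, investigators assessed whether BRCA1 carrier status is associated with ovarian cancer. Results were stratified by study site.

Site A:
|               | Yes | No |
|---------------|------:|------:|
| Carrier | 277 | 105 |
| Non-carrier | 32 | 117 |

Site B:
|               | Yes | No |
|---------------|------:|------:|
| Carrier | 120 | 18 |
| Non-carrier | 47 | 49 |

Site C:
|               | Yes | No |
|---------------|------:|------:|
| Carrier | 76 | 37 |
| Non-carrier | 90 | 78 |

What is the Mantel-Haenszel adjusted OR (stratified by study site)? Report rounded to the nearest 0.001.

4.922

OR_MH = Σ(aᵢdᵢ/nᵢ) / Σ(bᵢcᵢ/nᵢ), where nᵢ is the stratum total.
Stratum 1 (Site A): n = 531; a·d/n = 277·117/531 = 61.0339; b·c/n = 105·32/531 = 6.3277
Stratum 2 (Site B): n = 234; a·d/n = 120·49/234 = 25.1282; b·c/n = 18·47/234 = 3.6154
Stratum 3 (Site C): n = 281; a·d/n = 76·78/281 = 21.0961; b·c/n = 37·90/281 = 11.8505
OR_MH = (61.0339 + 25.1282 + 21.0961) / (6.3277 + 3.6154 + 11.8505) = 107.2582 / 21.7936 = 4.92154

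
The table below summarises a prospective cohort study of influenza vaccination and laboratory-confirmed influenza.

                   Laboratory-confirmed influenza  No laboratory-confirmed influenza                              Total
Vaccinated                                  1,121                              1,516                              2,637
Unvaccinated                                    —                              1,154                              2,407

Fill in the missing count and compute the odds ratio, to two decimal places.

The missing cell is in the unexposed row: 2407 − 1154 = 1253.
So a = 1121, b = 1516, c = 1253, d = 1154.
OR = (a·d)/(b·c) = (1121 × 1154) / (1516 × 1253) = 1293634 / 1899548 = 0.68102

0.68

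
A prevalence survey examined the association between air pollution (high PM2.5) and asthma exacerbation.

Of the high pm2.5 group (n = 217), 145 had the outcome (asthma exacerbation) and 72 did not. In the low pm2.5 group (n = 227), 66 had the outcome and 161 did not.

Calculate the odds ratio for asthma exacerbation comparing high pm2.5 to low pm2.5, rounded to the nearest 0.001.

From the description: a = 145, b = 72, c = 66, d = 161.
OR = (a·d)/(b·c) = (145 × 161) / (72 × 66) = 23345 / 4752 = 4.91267
The odds of asthma exacerbation are about 4.91 times as high in the high pm2.5 group.

4.913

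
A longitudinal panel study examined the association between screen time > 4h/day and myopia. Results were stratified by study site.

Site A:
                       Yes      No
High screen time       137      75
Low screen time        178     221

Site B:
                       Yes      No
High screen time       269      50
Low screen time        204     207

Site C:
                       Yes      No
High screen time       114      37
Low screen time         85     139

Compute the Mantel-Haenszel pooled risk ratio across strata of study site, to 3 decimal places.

1.669

RR_MH = Σ(aᵢ·n₀ᵢ/nᵢ) / Σ(cᵢ·n₁ᵢ/nᵢ), with n₁ᵢ = aᵢ+bᵢ (exposed), n₀ᵢ = cᵢ+dᵢ (unexposed), nᵢ = n₁ᵢ+n₀ᵢ.
Stratum 1 (Site A): n₁ = 212, n₀ = 399, n = 611; a·n₀/n = 137·399/611 = 89.4648; c·n₁/n = 178·212/611 = 61.7610
Stratum 2 (Site B): n₁ = 319, n₀ = 411, n = 730; a·n₀/n = 269·411/730 = 151.4507; c·n₁/n = 204·319/730 = 89.1452
Stratum 3 (Site C): n₁ = 151, n₀ = 224, n = 375; a·n₀/n = 114·224/375 = 68.0960; c·n₁/n = 85·151/375 = 34.2267
RR_MH = (89.4648 + 151.4507 + 68.0960) / (61.7610 + 89.1452 + 34.2267) = 309.0115 / 185.1329 = 1.66913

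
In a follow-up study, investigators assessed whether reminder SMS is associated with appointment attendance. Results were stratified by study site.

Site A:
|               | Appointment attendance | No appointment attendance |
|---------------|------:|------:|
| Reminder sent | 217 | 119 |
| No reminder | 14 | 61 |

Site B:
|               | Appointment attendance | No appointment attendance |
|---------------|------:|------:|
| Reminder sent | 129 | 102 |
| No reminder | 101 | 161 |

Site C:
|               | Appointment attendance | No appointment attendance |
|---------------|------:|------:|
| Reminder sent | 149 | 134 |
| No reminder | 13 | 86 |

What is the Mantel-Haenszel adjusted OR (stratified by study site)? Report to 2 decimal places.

3.66

OR_MH = Σ(aᵢdᵢ/nᵢ) / Σ(bᵢcᵢ/nᵢ), where nᵢ is the stratum total.
Stratum 1 (Site A): n = 411; a·d/n = 217·61/411 = 32.2068; b·c/n = 119·14/411 = 4.0535
Stratum 2 (Site B): n = 493; a·d/n = 129·161/493 = 42.1278; b·c/n = 102·101/493 = 20.8966
Stratum 3 (Site C): n = 382; a·d/n = 149·86/382 = 33.5445; b·c/n = 134·13/382 = 4.5602
OR_MH = (32.2068 + 42.1278 + 33.5445) / (4.0535 + 20.8966 + 4.5602) = 107.8791 / 29.5103 = 3.65564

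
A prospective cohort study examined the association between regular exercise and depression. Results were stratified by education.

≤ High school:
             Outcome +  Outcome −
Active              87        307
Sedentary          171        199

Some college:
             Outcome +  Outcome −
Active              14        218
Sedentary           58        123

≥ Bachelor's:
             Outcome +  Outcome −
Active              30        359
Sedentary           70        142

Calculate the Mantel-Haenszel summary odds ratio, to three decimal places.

0.240

OR_MH = Σ(aᵢdᵢ/nᵢ) / Σ(bᵢcᵢ/nᵢ), where nᵢ is the stratum total.
Stratum 1 (≤ High school): n = 764; a·d/n = 87·199/764 = 22.6610; b·c/n = 307·171/764 = 68.7134
Stratum 2 (Some college): n = 413; a·d/n = 14·123/413 = 4.1695; b·c/n = 218·58/413 = 30.6150
Stratum 3 (≥ Bachelor's): n = 601; a·d/n = 30·142/601 = 7.0882; b·c/n = 359·70/601 = 41.8136
OR_MH = (22.6610 + 4.1695 + 7.0882) / (68.7134 + 30.6150 + 41.8136) = 33.9187 / 141.1420 = 0.24032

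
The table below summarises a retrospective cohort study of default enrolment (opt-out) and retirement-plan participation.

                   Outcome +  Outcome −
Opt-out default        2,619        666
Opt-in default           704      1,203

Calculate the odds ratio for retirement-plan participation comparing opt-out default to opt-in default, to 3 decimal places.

6.720

Cells: a = 2619, b = 666, c = 704, d = 1203.
OR = (a·d)/(b·c) = (2619 × 1203) / (666 × 704) = 3150657 / 468864 = 6.71977
The odds of retirement-plan participation are about 6.72 times as high in the opt-out default group.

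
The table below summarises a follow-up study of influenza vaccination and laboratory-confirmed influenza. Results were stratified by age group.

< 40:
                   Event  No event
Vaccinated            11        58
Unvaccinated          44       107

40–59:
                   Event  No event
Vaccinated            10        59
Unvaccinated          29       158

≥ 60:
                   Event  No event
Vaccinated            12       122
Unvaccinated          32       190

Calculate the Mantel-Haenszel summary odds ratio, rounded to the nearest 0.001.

0.613

OR_MH = Σ(aᵢdᵢ/nᵢ) / Σ(bᵢcᵢ/nᵢ), where nᵢ is the stratum total.
Stratum 1 (< 40): n = 220; a·d/n = 11·107/220 = 5.3500; b·c/n = 58·44/220 = 11.6000
Stratum 2 (40–59): n = 256; a·d/n = 10·158/256 = 6.1719; b·c/n = 59·29/256 = 6.6836
Stratum 3 (≥ 60): n = 356; a·d/n = 12·190/356 = 6.4045; b·c/n = 122·32/356 = 10.9663
OR_MH = (5.3500 + 6.1719 + 6.4045) / (11.6000 + 6.6836 + 10.9663) = 17.9264 / 29.2499 = 0.61287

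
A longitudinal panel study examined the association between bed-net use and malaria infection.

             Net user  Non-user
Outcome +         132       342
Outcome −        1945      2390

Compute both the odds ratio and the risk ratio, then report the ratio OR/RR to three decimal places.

Reading the table with exposure as columns: a = 132 (Net user, case), b = 1945 (Net user, non-case), c = 342 (Non-user, case), d = 2390.
OR = (132·2390)/(1945·342) = 315480/665190 = 0.47427
Risk in exposed = 132/2077 = 0.06355; risk in unexposed = 342/2732 = 0.12518; RR = 0.50768
OR/RR = 0.47427 / 0.50768 = 0.93419
The outcome is not rare, so the OR lies further from 1 than the RR.

0.934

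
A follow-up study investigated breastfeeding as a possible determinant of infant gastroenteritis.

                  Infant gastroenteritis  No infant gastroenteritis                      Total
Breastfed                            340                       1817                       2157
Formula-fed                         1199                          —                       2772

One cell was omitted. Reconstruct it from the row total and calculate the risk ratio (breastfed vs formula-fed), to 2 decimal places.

The missing cell is in the unexposed row: 2772 − 1199 = 1573.
So a = 340, b = 1817, c = 1199, d = 1573.
RR = [a/(a+b)] / [c/(c+d)] = (340/2157) / (1199/2772) = 0.15763/0.43254 = 0.36442

0.36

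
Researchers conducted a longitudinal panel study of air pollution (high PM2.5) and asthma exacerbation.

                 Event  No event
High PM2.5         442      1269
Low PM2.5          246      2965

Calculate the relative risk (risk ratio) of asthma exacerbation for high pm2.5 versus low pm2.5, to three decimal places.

3.372

Cells: a = 442, b = 1269, c = 246, d = 2965.
Risk in exposed = 442/1711 = 0.25833; risk in unexposed = 246/3211 = 0.07661.
RR = 0.25833 / 0.07661 = 3.37192
The risk among the exposed is 3.37 times that among the unexposed.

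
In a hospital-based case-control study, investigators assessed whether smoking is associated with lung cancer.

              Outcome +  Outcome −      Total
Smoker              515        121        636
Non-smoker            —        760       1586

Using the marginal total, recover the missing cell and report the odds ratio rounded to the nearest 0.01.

The missing cell is in the unexposed row: 1586 − 760 = 826.
So a = 515, b = 121, c = 826, d = 760.
OR = (a·d)/(b·c) = (515 × 760) / (121 × 826) = 391400 / 99946 = 3.91611

3.92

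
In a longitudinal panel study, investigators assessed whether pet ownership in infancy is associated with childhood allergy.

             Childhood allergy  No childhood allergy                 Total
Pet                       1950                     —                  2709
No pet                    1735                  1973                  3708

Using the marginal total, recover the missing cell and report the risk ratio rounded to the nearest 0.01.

1.54

The missing cell is in the exposed row: 2709 − 1950 = 759.
So a = 1950, b = 759, c = 1735, d = 1973.
RR = [a/(a+b)] / [c/(c+d)] = (1950/2709) / (1735/3708) = 0.71982/0.46791 = 1.53839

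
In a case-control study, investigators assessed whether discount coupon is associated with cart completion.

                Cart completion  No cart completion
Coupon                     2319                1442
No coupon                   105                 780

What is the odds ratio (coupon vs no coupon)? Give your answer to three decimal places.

11.947

Cells: a = 2319, b = 1442, c = 105, d = 780.
OR = (a·d)/(b·c) = (2319 × 780) / (1442 × 105) = 1808820 / 151410 = 11.94650
The odds of cart completion are about 11.95 times as high in the coupon group.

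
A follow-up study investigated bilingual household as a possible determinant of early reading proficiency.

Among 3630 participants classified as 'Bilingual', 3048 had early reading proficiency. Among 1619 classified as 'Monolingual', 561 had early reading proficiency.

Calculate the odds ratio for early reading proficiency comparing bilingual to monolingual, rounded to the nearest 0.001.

From the description: a = 3048, b = 582, c = 561, d = 1058.
OR = (a·d)/(b·c) = (3048 × 1058) / (582 × 561) = 3224784 / 326502 = 9.87677
The odds of early reading proficiency are about 9.88 times as high in the bilingual group.

9.877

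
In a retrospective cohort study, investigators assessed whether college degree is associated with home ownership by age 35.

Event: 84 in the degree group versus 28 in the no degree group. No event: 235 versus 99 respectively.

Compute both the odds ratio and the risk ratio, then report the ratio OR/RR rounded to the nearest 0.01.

1.06

From the description: a = 84, b = 235, c = 28, d = 99.
OR = (84·99)/(235·28) = 8316/6580 = 1.26383
Risk in exposed = 84/319 = 0.26332; risk in unexposed = 28/127 = 0.22047; RR = 1.19436
OR/RR = 1.26383 / 1.19436 = 1.05817
The outcome is not rare, so the OR lies further from 1 than the RR.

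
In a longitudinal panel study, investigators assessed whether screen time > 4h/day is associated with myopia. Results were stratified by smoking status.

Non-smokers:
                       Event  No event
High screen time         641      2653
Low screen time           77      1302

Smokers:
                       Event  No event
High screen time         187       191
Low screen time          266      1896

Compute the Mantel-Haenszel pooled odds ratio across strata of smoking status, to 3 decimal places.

OR_MH = Σ(aᵢdᵢ/nᵢ) / Σ(bᵢcᵢ/nᵢ), where nᵢ is the stratum total.
Stratum 1 (Non-smokers): n = 4673; a·d/n = 641·1302/4673 = 178.5966; b·c/n = 2653·77/4673 = 43.7152
Stratum 2 (Smokers): n = 2540; a·d/n = 187·1896/2540 = 139.5874; b·c/n = 191·266/2540 = 20.0024
OR_MH = (178.5966 + 139.5874) / (43.7152 + 20.0024) = 318.1840 / 63.7175 = 4.99366

4.994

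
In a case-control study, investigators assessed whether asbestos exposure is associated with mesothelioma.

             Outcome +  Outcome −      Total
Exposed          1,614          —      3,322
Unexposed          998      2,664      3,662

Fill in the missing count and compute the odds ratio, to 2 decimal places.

2.52

The missing cell is in the exposed row: 3322 − 1614 = 1708.
So a = 1614, b = 1708, c = 998, d = 2664.
OR = (a·d)/(b·c) = (1614 × 2664) / (1708 × 998) = 4299696 / 1704584 = 2.52243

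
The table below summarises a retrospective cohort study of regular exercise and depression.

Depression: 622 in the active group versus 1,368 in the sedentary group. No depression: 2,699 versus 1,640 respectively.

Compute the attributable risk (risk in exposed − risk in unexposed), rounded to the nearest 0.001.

-0.267

From the description: a = 622, b = 2699, c = 1368, d = 1640.
Risk in exposed = 622/3321 = 0.187293; risk in unexposed = 1368/3008 = 0.454787.
Risk difference = 0.187293 − 0.454787 = -0.267494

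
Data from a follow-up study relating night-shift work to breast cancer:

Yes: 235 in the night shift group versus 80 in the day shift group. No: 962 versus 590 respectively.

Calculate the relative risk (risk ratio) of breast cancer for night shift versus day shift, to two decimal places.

1.64

From the description: a = 235, b = 962, c = 80, d = 590.
Risk in exposed = 235/1197 = 0.19632; risk in unexposed = 80/670 = 0.11940.
RR = 0.19632 / 0.11940 = 1.64421
The risk among the exposed is 1.64 times that among the unexposed.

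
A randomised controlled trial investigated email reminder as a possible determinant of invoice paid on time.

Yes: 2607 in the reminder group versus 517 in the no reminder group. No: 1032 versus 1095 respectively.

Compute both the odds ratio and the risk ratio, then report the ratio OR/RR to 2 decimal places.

From the description: a = 2607, b = 1032, c = 517, d = 1095.
OR = (2607·1095)/(1032·517) = 2854665/533544 = 5.35038
Risk in exposed = 2607/3639 = 0.71641; risk in unexposed = 517/1612 = 0.32072; RR = 2.23374
OR/RR = 5.35038 / 2.23374 = 2.39525
The outcome is not rare, so the OR lies further from 1 than the RR.

2.40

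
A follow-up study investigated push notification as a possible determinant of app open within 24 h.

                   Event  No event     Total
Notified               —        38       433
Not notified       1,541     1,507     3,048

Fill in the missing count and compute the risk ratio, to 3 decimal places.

1.804

The missing cell is in the exposed row: 433 − 38 = 395.
So a = 395, b = 38, c = 1541, d = 1507.
RR = [a/(a+b)] / [c/(c+d)] = (395/433) / (1541/3048) = 0.91224/0.50558 = 1.80435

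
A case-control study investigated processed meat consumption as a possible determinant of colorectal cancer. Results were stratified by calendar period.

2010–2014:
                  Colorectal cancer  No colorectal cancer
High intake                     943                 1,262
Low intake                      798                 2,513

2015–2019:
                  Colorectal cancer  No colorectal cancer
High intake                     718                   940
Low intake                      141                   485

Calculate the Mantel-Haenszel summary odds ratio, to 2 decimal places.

OR_MH = Σ(aᵢdᵢ/nᵢ) / Σ(bᵢcᵢ/nᵢ), where nᵢ is the stratum total.
Stratum 1 (2010–2014): n = 5516; a·d/n = 943·2513/5516 = 429.6155; b·c/n = 1262·798/5516 = 182.5736
Stratum 2 (2015–2019): n = 2284; a·d/n = 718·485/2284 = 152.4650; b·c/n = 940·141/2284 = 58.0298
OR_MH = (429.6155 + 152.4650) / (182.5736 + 58.0298) = 582.0805 / 240.6034 = 2.41925

2.42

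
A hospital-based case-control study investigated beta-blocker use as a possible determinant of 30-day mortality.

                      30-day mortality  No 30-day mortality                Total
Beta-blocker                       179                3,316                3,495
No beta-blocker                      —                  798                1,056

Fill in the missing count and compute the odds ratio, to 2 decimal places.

0.17

The missing cell is in the unexposed row: 1056 − 798 = 258.
So a = 179, b = 3316, c = 258, d = 798.
OR = (a·d)/(b·c) = (179 × 798) / (3316 × 258) = 142842 / 855528 = 0.16696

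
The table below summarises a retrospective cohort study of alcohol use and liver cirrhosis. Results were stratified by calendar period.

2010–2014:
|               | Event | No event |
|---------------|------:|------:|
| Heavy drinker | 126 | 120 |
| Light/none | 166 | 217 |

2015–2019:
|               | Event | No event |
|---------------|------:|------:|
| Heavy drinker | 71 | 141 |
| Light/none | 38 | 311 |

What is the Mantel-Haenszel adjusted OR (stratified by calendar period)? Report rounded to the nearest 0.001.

OR_MH = Σ(aᵢdᵢ/nᵢ) / Σ(bᵢcᵢ/nᵢ), where nᵢ is the stratum total.
Stratum 1 (2010–2014): n = 629; a·d/n = 126·217/629 = 43.4690; b·c/n = 120·166/629 = 31.6693
Stratum 2 (2015–2019): n = 561; a·d/n = 71·311/561 = 39.3601; b·c/n = 141·38/561 = 9.5508
OR_MH = (43.4690 + 39.3601) / (31.6693 + 9.5508) = 82.8291 / 41.2201 = 2.00943

2.009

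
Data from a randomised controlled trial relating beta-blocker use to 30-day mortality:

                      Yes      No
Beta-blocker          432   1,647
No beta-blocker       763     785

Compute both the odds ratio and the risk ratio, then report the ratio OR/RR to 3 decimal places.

Cells: a = 432, b = 1647, c = 763, d = 785.
OR = (432·785)/(1647·763) = 339120/1256661 = 0.26986
Risk in exposed = 432/2079 = 0.20779; risk in unexposed = 763/1548 = 0.49289; RR = 0.42158
OR/RR = 0.26986 / 0.42158 = 0.64012
The outcome is not rare, so the OR lies further from 1 than the RR.

0.640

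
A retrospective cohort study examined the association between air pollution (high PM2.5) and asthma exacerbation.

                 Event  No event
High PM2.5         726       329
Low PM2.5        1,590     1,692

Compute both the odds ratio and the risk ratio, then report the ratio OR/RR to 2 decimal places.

1.65

Cells: a = 726, b = 329, c = 1590, d = 1692.
OR = (726·1692)/(329·1590) = 1228392/523110 = 2.34825
Risk in exposed = 726/1055 = 0.68815; risk in unexposed = 1590/3282 = 0.48446; RR = 1.42045
OR/RR = 2.34825 / 1.42045 = 1.65317
The outcome is not rare, so the OR lies further from 1 than the RR.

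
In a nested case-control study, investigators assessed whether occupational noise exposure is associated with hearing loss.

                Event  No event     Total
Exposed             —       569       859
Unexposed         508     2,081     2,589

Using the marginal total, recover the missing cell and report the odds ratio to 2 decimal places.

2.09

The missing cell is in the exposed row: 859 − 569 = 290.
So a = 290, b = 569, c = 508, d = 2081.
OR = (a·d)/(b·c) = (290 × 2081) / (569 × 508) = 603490 / 289052 = 2.08783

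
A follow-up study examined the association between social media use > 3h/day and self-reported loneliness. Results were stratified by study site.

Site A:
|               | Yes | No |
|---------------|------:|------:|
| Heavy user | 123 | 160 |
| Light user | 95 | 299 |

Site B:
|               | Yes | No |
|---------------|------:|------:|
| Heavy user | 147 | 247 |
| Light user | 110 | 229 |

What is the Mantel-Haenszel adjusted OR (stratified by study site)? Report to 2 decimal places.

OR_MH = Σ(aᵢdᵢ/nᵢ) / Σ(bᵢcᵢ/nᵢ), where nᵢ is the stratum total.
Stratum 1 (Site A): n = 677; a·d/n = 123·299/677 = 54.3235; b·c/n = 160·95/677 = 22.4520
Stratum 2 (Site B): n = 733; a·d/n = 147·229/733 = 45.9250; b·c/n = 247·110/733 = 37.0668
OR_MH = (54.3235 + 45.9250) / (22.4520 + 37.0668) = 100.2485 / 59.5188 = 1.68431

1.68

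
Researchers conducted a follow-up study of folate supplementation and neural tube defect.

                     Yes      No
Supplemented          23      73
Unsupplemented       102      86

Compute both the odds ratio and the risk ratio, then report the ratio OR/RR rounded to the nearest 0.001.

0.602

Cells: a = 23, b = 73, c = 102, d = 86.
OR = (23·86)/(73·102) = 1978/7446 = 0.26565
Risk in exposed = 23/96 = 0.23958; risk in unexposed = 102/188 = 0.54255; RR = 0.44158
OR/RR = 0.26565 / 0.44158 = 0.60157
The outcome is not rare, so the OR lies further from 1 than the RR.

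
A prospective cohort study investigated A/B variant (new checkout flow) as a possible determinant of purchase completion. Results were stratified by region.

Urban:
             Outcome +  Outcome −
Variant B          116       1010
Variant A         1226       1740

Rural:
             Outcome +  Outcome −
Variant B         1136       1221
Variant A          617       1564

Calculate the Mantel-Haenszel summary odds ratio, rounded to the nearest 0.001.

OR_MH = Σ(aᵢdᵢ/nᵢ) / Σ(bᵢcᵢ/nᵢ), where nᵢ is the stratum total.
Stratum 1 (Urban): n = 4092; a·d/n = 116·1740/4092 = 49.3255; b·c/n = 1010·1226/4092 = 302.6051
Stratum 2 (Rural): n = 4538; a·d/n = 1136·1564/4538 = 391.5170; b·c/n = 1221·617/4538 = 166.0108
OR_MH = (49.3255 + 391.5170) / (302.6051 + 166.0108) = 440.8425 / 468.6159 = 0.94073

0.941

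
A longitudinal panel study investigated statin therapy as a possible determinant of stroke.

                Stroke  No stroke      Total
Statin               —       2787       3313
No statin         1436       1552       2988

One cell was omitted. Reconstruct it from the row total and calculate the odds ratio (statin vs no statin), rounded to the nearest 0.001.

The missing cell is in the exposed row: 3313 − 2787 = 526.
So a = 526, b = 2787, c = 1436, d = 1552.
OR = (a·d)/(b·c) = (526 × 1552) / (2787 × 1436) = 816352 / 4002132 = 0.20398

0.204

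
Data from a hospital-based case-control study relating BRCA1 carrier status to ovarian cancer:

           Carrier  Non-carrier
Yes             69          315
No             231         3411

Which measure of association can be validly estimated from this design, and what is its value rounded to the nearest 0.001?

Reading the table with exposure as columns: a = 69 (Carrier, case), b = 231 (Carrier, non-case), c = 315 (Non-carrier, case), d = 3411.
This is a hospital-based case-control study: participants were sampled on outcome status, so risks in the source population cannot be estimated directly — relative risk is not valid here. The odds ratio is the appropriate measure.
OR = (a·d)/(b·c) = (69 × 3411) / (231 × 315) = 235359 / 72765 = 3.23451

3.235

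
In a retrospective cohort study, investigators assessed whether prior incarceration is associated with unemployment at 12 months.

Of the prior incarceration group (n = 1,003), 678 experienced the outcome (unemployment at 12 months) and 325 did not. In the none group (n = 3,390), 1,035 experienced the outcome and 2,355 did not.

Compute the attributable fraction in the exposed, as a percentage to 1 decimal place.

54.8

From the description: a = 678, b = 325, c = 1035, d = 2355.
Risk in exposed = 678/1003 = 0.67597; risk in unexposed = 1035/3390 = 0.30531.
RR = 0.67597/0.30531 = 2.21405
AR% = (RR − 1)/RR × 100 = (2.21405 − 1)/2.21405 × 100 = 54.8340%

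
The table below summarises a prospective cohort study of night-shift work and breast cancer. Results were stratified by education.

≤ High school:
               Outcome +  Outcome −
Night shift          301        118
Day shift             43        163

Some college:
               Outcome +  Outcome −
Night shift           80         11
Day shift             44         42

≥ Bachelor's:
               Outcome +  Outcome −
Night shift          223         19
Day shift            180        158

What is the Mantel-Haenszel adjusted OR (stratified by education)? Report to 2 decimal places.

OR_MH = Σ(aᵢdᵢ/nᵢ) / Σ(bᵢcᵢ/nᵢ), where nᵢ is the stratum total.
Stratum 1 (≤ High school): n = 625; a·d/n = 301·163/625 = 78.5008; b·c/n = 118·43/625 = 8.1184
Stratum 2 (Some college): n = 177; a·d/n = 80·42/177 = 18.9831; b·c/n = 11·44/177 = 2.7345
Stratum 3 (≥ Bachelor's): n = 580; a·d/n = 223·158/580 = 60.7483; b·c/n = 19·180/580 = 5.8966
OR_MH = (78.5008 + 18.9831 + 60.7483) / (8.1184 + 2.7345 + 5.8966) = 158.2321 / 16.7494 = 9.44702

9.45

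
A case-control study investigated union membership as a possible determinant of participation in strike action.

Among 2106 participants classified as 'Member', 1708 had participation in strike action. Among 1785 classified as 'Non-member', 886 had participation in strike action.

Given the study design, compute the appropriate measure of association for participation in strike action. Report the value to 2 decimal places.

From the description: a = 1708, b = 398, c = 886, d = 899.
This is a case-control study: participants were sampled on outcome status, so risks in the source population cannot be estimated directly — relative risk is not valid here. The odds ratio is the appropriate measure.
OR = (a·d)/(b·c) = (1708 × 899) / (398 × 886) = 1535492 / 352628 = 4.35442

4.35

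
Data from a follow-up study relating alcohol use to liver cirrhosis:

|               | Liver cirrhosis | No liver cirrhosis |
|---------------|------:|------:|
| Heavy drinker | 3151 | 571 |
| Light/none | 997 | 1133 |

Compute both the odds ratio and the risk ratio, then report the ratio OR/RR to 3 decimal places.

3.467

Cells: a = 3151, b = 571, c = 997, d = 1133.
OR = (3151·1133)/(571·997) = 3570083/569287 = 6.27115
Risk in exposed = 3151/3722 = 0.84659; risk in unexposed = 997/2130 = 0.46808; RR = 1.80866
OR/RR = 6.27115 / 1.80866 = 3.46729
The outcome is not rare, so the OR lies further from 1 than the RR.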